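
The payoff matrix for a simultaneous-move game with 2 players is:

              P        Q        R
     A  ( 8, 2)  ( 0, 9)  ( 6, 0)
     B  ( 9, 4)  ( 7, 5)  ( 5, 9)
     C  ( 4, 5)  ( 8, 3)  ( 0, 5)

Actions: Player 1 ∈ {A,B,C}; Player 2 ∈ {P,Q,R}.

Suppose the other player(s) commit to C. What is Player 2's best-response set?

u_2(P vs C) = 5
u_2(Q vs C) = 3
u_2(R vs C) = 5
max payoff 5 at {P,R}

P2 best: {P,R}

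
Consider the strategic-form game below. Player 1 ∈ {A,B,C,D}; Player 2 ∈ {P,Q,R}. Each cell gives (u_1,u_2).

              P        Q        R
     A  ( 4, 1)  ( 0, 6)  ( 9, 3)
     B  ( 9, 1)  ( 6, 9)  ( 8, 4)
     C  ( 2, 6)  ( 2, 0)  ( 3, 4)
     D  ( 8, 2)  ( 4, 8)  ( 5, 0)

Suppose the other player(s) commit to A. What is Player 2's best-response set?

argmax u_2 = {Q}

u_2(P vs A) = 1
u_2(Q vs A) = 6
u_2(R vs A) = 3
max payoff 6 at {Q}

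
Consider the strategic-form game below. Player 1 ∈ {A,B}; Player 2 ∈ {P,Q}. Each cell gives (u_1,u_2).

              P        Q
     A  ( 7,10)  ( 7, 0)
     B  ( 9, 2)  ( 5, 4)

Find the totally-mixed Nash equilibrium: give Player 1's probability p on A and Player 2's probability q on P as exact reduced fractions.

P1 indiff ⇒ q·7+(1-q)·7 = q·9+(1-q)·5 ⇒ q(-2) = (1-q)(-2) ⇒ q = 1/2
P2 indiff ⇒ p·10+(1-p)·2 = p·0+(1-p)·4 ⇒ p(10) = (1-p)(2) ⇒ p = 1/6

(p,q) = (1/6, 1/2)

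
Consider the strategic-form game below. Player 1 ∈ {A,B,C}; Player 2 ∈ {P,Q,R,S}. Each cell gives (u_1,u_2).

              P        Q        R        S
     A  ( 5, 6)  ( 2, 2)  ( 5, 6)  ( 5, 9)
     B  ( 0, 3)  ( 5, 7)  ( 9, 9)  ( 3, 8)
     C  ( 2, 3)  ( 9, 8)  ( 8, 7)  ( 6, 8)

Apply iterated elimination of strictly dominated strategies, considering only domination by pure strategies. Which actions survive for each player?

Remaining: P1:{B,C} P2:{Q,R,S}

P2 drop P (S beats it: A:9>6 B:8>3 C:8>3)
P1 drop A (C beats it: Q:9>2 R:8>5 S:6>5)
P1→{B,C} P2→{Q,R,S}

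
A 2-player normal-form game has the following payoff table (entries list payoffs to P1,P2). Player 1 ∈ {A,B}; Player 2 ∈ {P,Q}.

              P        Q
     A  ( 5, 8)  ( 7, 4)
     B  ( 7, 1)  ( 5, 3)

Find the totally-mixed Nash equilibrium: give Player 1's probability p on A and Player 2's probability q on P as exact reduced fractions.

p=1/3, q=1/2

P1 indiff ⇒ q·5+(1-q)·7 = q·7+(1-q)·5 ⇒ q(-2) = (1-q)(-2) ⇒ q = 1/2
P2 indiff ⇒ p·8+(1-p)·1 = p·4+(1-p)·3 ⇒ p(4) = (1-p)(2) ⇒ p = 1/3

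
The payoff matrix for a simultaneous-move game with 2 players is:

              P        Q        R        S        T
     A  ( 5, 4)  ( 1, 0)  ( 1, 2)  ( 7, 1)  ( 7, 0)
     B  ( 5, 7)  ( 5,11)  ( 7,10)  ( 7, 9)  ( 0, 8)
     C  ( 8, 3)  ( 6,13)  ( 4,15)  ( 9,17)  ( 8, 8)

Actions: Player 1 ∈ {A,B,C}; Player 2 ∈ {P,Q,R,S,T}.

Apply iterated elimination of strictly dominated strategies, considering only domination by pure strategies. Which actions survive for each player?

P1 drop A (C beats it: P:8>5 Q:6>1 R:4>1 S:9>7 T:8>7)
P2 drop P (Q beats it: B:11>7 C:13>3)
P2 drop T (Q beats it: B:11>8 C:13>8)
P1→{B,C} P2→{Q,R,S}

IESDS → P1:{B,C} P2:{Q,R,S}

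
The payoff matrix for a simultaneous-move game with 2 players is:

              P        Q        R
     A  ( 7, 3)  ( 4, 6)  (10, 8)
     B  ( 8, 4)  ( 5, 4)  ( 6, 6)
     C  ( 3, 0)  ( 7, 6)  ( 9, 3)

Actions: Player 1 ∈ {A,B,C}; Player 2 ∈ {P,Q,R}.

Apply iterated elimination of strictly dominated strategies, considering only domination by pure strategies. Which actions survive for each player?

Remaining: P1:{A,C} P2:{Q,R}

P2 drop P (R beats it: A:8>3 B:6>4 C:3>0)
P1 drop B (C beats it: Q:7>5 R:9>6)
P1→{A,C} P2→{Q,R}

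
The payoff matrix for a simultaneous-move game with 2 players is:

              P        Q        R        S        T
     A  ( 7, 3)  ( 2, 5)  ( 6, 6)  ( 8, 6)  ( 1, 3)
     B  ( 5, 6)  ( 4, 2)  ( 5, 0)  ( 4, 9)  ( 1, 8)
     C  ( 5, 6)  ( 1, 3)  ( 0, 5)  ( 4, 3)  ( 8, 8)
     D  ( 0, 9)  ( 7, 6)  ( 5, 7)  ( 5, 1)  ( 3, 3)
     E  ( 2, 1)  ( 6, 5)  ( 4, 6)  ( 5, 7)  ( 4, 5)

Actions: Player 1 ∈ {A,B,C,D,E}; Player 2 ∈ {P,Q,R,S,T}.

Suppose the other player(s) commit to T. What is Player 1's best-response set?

u_1(A vs T) = 1
u_1(B vs T) = 1
u_1(C vs T) = 8
u_1(D vs T) = 3
u_1(E vs T) = 4
max payoff 8 at {C}

argmax u_1 = {C}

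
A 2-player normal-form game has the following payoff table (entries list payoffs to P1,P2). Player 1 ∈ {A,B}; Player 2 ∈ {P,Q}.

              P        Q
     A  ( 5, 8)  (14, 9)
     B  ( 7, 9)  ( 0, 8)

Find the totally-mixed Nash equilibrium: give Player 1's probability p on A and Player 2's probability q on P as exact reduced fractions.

p=1/2, q=7/8

P1 indiff ⇒ q·5+(1-q)·14 = q·7+(1-q)·0 ⇒ q(-2) = (1-q)(-14) ⇒ q = 7/8
P2 indiff ⇒ p·8+(1-p)·9 = p·9+(1-p)·8 ⇒ p(-1) = (1-p)(-1) ⇒ p = 1/2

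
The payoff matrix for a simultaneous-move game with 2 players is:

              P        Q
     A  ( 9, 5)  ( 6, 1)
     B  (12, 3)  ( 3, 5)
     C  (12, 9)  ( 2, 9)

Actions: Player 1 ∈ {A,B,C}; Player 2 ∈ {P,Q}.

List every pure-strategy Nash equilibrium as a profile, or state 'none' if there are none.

PSNE = {(C,P)}

(A,P): not NE [P1→C gives 12>9]
(A,Q): not NE [P2→P gives 5>1]
(B,P): not NE [P2→Q gives 5>3]
(B,Q): not NE [P1→A gives 6>3]
(C,P): NE
(C,Q): not NE [P1→A gives 6>2]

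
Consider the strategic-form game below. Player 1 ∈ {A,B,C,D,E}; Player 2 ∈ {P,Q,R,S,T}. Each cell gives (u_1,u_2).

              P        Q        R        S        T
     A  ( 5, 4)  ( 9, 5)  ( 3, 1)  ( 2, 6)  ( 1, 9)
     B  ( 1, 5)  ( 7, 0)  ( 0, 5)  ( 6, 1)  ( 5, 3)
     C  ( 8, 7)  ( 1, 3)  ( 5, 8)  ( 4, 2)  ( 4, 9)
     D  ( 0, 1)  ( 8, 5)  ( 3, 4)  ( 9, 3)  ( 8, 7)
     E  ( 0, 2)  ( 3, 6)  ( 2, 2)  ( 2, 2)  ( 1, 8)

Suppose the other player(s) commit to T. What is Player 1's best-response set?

BR_1 = {D}

u_1(A vs T) = 1
u_1(B vs T) = 5
u_1(C vs T) = 4
u_1(D vs T) = 8
u_1(E vs T) = 1
max payoff 8 at {D}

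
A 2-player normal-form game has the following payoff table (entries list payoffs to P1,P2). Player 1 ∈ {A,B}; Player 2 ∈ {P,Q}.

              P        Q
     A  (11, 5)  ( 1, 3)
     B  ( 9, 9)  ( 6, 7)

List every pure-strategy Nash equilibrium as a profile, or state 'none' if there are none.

Nash profiles: (A,P)

(A,P): NE
(A,Q): not NE [P1→B gives 6>1; P2→P gives 5>3]
(B,P): not NE [P1→A gives 11>9]
(B,Q): not NE [P2→P gives 9>7]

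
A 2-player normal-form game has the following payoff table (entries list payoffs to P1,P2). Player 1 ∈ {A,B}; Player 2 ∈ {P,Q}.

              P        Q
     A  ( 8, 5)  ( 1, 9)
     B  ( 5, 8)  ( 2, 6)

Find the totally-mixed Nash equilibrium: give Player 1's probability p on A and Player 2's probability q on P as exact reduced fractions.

P1 indiff ⇒ q·8+(1-q)·1 = q·5+(1-q)·2 ⇒ q(3) = (1-q)(1) ⇒ q = 1/4
P2 indiff ⇒ p·5+(1-p)·8 = p·9+(1-p)·6 ⇒ p(-4) = (1-p)(-2) ⇒ p = 1/3

p=1/3, q=1/4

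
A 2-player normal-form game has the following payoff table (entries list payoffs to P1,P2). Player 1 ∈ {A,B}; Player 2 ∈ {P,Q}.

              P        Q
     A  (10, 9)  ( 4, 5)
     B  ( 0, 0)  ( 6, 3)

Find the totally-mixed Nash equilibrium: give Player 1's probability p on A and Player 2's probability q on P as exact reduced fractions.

(p,q) = (3/7, 1/6)

P1 indiff ⇒ q·10+(1-q)·4 = q·0+(1-q)·6 ⇒ q(10) = (1-q)(2) ⇒ q = 1/6
P2 indiff ⇒ p·9+(1-p)·0 = p·5+(1-p)·3 ⇒ p(4) = (1-p)(3) ⇒ p = 3/7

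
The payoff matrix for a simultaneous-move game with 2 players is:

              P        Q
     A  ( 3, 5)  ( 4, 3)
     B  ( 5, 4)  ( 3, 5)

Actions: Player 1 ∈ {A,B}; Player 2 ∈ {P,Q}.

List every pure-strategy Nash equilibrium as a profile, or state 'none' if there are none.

(A,P): not NE [P1→B gives 5>3]
(A,Q): not NE [P2→P gives 5>3]
(B,P): not NE [P2→Q gives 5>4]
(B,Q): not NE [P1→A gives 4>3]

No pure NE.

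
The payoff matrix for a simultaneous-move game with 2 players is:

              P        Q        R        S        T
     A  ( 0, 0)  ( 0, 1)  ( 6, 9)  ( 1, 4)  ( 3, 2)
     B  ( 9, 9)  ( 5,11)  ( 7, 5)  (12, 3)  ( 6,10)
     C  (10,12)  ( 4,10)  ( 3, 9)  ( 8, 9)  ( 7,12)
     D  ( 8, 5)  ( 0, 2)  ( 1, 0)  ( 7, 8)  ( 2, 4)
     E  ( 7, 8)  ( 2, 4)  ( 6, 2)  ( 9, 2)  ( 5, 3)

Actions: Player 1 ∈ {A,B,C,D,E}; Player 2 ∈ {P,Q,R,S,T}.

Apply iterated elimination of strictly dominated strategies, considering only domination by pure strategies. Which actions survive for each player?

P1 drop A (B beats it: P:9>0 Q:5>0 R:7>6 S:12>1 T:6>3)
P1 drop D (B beats it: P:9>8 Q:5>0 R:7>1 S:12>7 T:6>2)
P1 drop E (B beats it: P:9>7 Q:5>2 R:7>6 S:12>9 T:6>5)
P2 drop R (P beats it: B:9>5 C:12>9)
P2 drop S (P beats it: B:9>3 C:12>9)
P1→{B,C} P2→{P,Q,T}

Survivors P1:{B,C} P2:{P,Q,T}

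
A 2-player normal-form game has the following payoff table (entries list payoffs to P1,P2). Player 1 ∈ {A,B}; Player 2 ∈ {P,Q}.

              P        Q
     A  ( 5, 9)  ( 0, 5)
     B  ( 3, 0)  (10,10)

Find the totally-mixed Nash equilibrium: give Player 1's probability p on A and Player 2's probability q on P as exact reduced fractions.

P1 indiff ⇒ q·5+(1-q)·0 = q·3+(1-q)·10 ⇒ q(2) = (1-q)(10) ⇒ q = 5/6
P2 indiff ⇒ p·9+(1-p)·0 = p·5+(1-p)·10 ⇒ p(4) = (1-p)(10) ⇒ p = 5/7

p=5/7, q=5/6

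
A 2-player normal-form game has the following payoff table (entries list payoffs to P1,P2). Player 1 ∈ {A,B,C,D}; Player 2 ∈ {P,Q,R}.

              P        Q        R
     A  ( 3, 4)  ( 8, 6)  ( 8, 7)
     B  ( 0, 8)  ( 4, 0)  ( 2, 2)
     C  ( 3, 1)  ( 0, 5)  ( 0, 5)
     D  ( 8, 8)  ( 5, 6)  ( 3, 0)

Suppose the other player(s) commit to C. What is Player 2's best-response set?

u_2(P vs C) = 1
u_2(Q vs C) = 5
u_2(R vs C) = 5
max payoff 5 at {Q,R}

argmax u_2 = {Q,R}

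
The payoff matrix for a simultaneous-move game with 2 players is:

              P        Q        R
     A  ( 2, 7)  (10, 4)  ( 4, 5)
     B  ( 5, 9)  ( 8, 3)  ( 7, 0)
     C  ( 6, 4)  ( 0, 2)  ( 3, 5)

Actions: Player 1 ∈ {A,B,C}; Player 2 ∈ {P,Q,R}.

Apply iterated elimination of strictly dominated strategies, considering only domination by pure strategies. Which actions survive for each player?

IESDS → P1:{B,C} P2:{P,R}

P2 drop Q (P beats it: A:7>4 B:9>3 C:4>2)
P1 drop A (B beats it: P:5>2 R:7>4)
P1→{B,C} P2→{P,R}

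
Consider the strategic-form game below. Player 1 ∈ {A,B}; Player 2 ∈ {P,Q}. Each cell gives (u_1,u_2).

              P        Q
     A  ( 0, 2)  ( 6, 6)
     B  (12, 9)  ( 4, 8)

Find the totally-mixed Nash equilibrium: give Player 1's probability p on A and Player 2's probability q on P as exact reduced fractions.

P1 indiff ⇒ q·0+(1-q)·6 = q·12+(1-q)·4 ⇒ q(-12) = (1-q)(-2) ⇒ q = 1/7
P2 indiff ⇒ p·2+(1-p)·9 = p·6+(1-p)·8 ⇒ p(-4) = (1-p)(-1) ⇒ p = 1/5

p=1/5, q=1/7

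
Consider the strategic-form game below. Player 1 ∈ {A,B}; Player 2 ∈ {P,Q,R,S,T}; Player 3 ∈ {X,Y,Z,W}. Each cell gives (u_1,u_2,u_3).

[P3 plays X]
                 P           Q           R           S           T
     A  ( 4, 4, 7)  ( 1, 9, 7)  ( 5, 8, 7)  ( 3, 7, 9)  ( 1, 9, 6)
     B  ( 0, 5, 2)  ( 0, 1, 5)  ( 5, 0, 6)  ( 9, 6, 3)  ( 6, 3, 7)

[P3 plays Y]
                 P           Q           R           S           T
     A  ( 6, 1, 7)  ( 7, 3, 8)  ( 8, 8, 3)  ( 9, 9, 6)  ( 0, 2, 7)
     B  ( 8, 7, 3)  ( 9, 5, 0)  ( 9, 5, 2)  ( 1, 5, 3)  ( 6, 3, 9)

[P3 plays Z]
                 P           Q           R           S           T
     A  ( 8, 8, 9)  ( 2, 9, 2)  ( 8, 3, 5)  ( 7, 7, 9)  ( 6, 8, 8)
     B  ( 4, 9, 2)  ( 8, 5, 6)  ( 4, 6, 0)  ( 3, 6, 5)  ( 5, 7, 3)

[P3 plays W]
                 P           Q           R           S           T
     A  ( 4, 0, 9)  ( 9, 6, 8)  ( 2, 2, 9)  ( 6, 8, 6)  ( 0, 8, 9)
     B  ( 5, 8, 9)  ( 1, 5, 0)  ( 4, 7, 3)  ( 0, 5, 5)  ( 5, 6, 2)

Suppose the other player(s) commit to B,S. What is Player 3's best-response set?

BR_3 = {Z,W}

u_3(X vs B,S) = 3
u_3(Y vs B,S) = 3
u_3(Z vs B,S) = 5
u_3(W vs B,S) = 5
max payoff 5 at {Z,W}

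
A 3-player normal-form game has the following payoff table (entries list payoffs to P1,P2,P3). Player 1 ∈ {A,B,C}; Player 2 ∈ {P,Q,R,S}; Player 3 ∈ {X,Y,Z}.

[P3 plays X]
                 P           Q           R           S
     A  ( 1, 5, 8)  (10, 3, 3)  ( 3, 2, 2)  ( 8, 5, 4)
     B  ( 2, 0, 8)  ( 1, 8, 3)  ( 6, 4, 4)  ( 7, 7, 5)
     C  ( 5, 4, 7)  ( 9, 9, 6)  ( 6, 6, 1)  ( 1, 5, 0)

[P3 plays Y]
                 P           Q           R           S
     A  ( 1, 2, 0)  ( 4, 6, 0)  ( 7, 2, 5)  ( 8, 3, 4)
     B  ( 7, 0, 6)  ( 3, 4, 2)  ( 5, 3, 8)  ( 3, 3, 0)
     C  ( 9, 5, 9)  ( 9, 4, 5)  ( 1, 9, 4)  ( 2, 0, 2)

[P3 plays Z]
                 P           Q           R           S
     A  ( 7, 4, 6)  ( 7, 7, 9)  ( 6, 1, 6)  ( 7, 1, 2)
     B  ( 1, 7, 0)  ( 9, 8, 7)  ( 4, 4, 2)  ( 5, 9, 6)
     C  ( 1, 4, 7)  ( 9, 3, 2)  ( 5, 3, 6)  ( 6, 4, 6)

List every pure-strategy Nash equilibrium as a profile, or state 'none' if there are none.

(A,P,X): not NE [P1→C gives 5>1]
(A,P,Y): not NE [P1→C gives 9>1; P2→Q gives 6>2; P3→X gives 8>0]
(A,P,Z): not NE [P2→Q gives 7>4; P3→X gives 8>6]
(A,Q,X): not NE [P2→S gives 5>3; P3→Z gives 9>3]
(A,Q,Y): not NE [P1→C gives 9>4; P3→Z gives 9>0]
(A,Q,Z): not NE [P1→C gives 9>7]
(A,R,X): not NE [P1→C gives 6>3; P2→S gives 5>2; P3→Z gives 6>2]
(A,R,Y): not NE [P2→Q gives 6>2; P3→Z gives 6>5]
(A,R,Z): not NE [P2→Q gives 7>1]
(A,S,X): NE
(A,S,Y): not NE [P2→Q gives 6>3]
(A,S,Z): not NE [P2→Q gives 7>1; P3→Y gives 4>2]
(B,P,X): not NE [P1→C gives 5>2; P2→Q gives 8>0]
(B,P,Y): not NE [P1→C gives 9>7; P2→Q gives 4>0; P3→X gives 8>6]
(B,P,Z): not NE [P1→A gives 7>1; P2→S gives 9>7; P3→X gives 8>0]
(B,Q,X): not NE [P1→A gives 10>1; P3→Z gives 7>3]
(B,Q,Y): not NE [P1→C gives 9>3; P3→Z gives 7>2]
(B,Q,Z): not NE [P2→S gives 9>8]
(B,R,X): not NE [P2→Q gives 8>4; P3→Y gives 8>4]
(B,R,Y): not NE [P1→A gives 7>5; P2→Q gives 4>3]
(B,R,Z): not NE [P1→A gives 6>4; P2→S gives 9>4; P3→Y gives 8>2]
(B,S,X): not NE [P1→A gives 8>7; P2→Q gives 8>7; P3→Z gives 6>5]
(B,S,Y): not NE [P1→A gives 8>3; P2→Q gives 4>3; P3→Z gives 6>0]
(B,S,Z): not NE [P1→A gives 7>5]
(C,P,X): not NE [P2→Q gives 9>4; P3→Y gives 9>7]
(C,P,Y): not NE [P2→R gives 9>5]
(C,P,Z): not NE [P1→A gives 7>1; P3→Y gives 9>7]
(C,Q,X): not NE [P1→A gives 10>9]
(C,Q,Y): not NE [P2→R gives 9>4; P3→X gives 6>5]
(C,Q,Z): not NE [P2→S gives 4>3; P3→X gives 6>2]
(C,R,X): not NE [P2→Q gives 9>6; P3→Z gives 6>1]
(C,R,Y): not NE [P1→A gives 7>1; P3→Z gives 6>4]
(C,R,Z): not NE [P1→A gives 6>5; P2→S gives 4>3]
(C,S,X): not NE [P1→A gives 8>1; P2→Q gives 9>5; P3→Z gives 6>0]
(C,S,Y): not NE [P1→A gives 8>2; P2→R gives 9>0; P3→Z gives 6>2]
(C,S,Z): not NE [P1→A gives 7>6]

Nash profiles: (A,S,X)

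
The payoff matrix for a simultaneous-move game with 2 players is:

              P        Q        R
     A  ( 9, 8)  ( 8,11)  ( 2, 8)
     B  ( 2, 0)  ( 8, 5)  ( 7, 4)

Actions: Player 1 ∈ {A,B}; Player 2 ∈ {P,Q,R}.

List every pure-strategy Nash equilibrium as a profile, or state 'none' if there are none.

(A,P): not NE [P2→Q gives 11>8]
(A,Q): NE
(A,R): not NE [P1→B gives 7>2; P2→Q gives 11>8]
(B,P): not NE [P1→A gives 9>2; P2→Q gives 5>0]
(B,Q): NE
(B,R): not NE [P2→Q gives 5>4]

PSNE = {(A,Q), (B,Q)}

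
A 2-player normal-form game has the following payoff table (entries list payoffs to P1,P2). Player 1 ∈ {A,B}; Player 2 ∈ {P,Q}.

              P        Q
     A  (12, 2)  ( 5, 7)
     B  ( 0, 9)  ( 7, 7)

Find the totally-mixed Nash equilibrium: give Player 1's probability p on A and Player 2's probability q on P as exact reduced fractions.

P1 mixes 2/7 on A; P2 mixes 1/7 on P

P1 indiff ⇒ q·12+(1-q)·5 = q·0+(1-q)·7 ⇒ q(12) = (1-q)(2) ⇒ q = 1/7
P2 indiff ⇒ p·2+(1-p)·9 = p·7+(1-p)·7 ⇒ p(-5) = (1-p)(-2) ⇒ p = 2/7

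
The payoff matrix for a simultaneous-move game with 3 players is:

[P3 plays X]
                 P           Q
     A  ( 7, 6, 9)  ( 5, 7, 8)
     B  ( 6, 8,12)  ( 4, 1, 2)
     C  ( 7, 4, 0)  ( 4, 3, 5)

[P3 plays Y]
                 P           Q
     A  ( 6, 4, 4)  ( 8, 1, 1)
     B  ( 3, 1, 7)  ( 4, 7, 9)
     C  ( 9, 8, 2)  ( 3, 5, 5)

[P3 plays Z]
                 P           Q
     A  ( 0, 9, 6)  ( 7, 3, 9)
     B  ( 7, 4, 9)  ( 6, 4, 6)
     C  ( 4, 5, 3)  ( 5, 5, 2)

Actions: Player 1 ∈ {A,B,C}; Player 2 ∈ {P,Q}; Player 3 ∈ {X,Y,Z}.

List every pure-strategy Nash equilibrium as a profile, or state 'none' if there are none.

PSNE: ∅

(A,P,X): not NE [P2→Q gives 7>6]
(A,P,Y): not NE [P1→C gives 9>6; P3→X gives 9>4]
(A,P,Z): not NE [P1→B gives 7>0; P3→X gives 9>6]
(A,Q,X): not NE [P3→Z gives 9>8]
(A,Q,Y): not NE [P2→P gives 4>1; P3→Z gives 9>1]
(A,Q,Z): not NE [P2→P gives 9>3]
(B,P,X): not NE [P1→C gives 7>6]
(B,P,Y): not NE [P1→C gives 9>3; P2→Q gives 7>1; P3→X gives 12>7]
(B,P,Z): not NE [P3→X gives 12>9]
(B,Q,X): not NE [P1→A gives 5>4; P2→P gives 8>1; P3→Y gives 9>2]
(B,Q,Y): not NE [P1→A gives 8>4]
(B,Q,Z): not NE [P1→A gives 7>6; P3→Y gives 9>6]
(C,P,X): not NE [P3→Z gives 3>0]
(C,P,Y): not NE [P3→Z gives 3>2]
(C,P,Z): not NE [P1→B gives 7>4]
(C,Q,X): not NE [P1→A gives 5>4; P2→P gives 4>3]
(C,Q,Y): not NE [P1→A gives 8>3; P2→P gives 8>5]
(C,Q,Z): not NE [P1→A gives 7>5; P3→Y gives 5>2]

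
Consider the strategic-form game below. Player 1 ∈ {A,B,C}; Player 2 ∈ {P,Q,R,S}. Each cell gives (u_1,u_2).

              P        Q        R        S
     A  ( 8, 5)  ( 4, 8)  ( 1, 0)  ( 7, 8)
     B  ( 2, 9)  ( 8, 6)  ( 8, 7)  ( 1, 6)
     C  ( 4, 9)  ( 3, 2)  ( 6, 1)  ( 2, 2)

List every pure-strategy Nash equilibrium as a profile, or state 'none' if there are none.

PSNE = {(A,S)}

(A,P): not NE [P2→S gives 8>5]
(A,Q): not NE [P1→B gives 8>4]
(A,R): not NE [P1→B gives 8>1; P2→S gives 8>0]
(A,S): NE
(B,P): not NE [P1→A gives 8>2]
(B,Q): not NE [P2→P gives 9>6]
(B,R): not NE [P2→P gives 9>7]
(B,S): not NE [P1→A gives 7>1; P2→P gives 9>6]
(C,P): not NE [P1→A gives 8>4]
(C,Q): not NE [P1→B gives 8>3; P2→P gives 9>2]
(C,R): not NE [P1→B gives 8>6; P2→P gives 9>1]
(C,S): not NE [P1→A gives 7>2; P2→P gives 9>2]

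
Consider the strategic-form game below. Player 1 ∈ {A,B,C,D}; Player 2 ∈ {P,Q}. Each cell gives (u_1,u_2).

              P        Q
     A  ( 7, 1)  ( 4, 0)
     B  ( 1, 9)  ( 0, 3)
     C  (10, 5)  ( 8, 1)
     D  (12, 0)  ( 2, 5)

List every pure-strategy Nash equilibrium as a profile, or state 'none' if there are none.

(A,P): not NE [P1→D gives 12>7]
(A,Q): not NE [P1→C gives 8>4; P2→P gives 1>0]
(B,P): not NE [P1→D gives 12>1]
(B,Q): not NE [P1→C gives 8>0; P2→P gives 9>3]
(C,P): not NE [P1→D gives 12>10]
(C,Q): not NE [P2→P gives 5>1]
(D,P): not NE [P2→Q gives 5>0]
(D,Q): not NE [P1→C gives 8>2]

No pure NE.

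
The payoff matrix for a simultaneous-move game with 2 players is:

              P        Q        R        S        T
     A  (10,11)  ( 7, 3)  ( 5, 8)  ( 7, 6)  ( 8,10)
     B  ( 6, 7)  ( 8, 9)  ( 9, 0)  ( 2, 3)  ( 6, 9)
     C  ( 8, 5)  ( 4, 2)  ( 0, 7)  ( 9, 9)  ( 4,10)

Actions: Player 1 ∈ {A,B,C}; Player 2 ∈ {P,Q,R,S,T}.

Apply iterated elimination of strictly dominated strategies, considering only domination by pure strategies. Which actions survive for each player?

P2 drop R (T beats it: A:10>8 B:9>0 C:10>7)
P2 drop S (T beats it: A:10>6 B:9>3 C:10>9)
P1 drop C (A beats it: P:10>8 Q:7>4 T:8>4)
P1→{A,B} P2→{P,Q,T}

Remaining: P1:{A,B} P2:{P,Q,T}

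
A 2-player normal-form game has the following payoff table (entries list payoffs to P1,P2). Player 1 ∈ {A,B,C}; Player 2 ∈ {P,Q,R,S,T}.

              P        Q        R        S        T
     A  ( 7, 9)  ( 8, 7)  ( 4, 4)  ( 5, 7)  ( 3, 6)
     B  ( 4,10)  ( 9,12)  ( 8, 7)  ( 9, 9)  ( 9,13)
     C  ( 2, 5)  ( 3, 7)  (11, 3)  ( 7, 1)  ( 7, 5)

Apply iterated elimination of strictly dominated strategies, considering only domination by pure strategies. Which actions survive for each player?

IESDS → P1:{A,B} P2:{P,Q,T}

P2 drop R (P beats it: A:9>4 B:10>7 C:5>3)
P1 drop C (B beats it: P:4>2 Q:9>3 S:9>7 T:9>7)
P2 drop S (P beats it: A:9>7 B:10>9)
P1→{A,B} P2→{P,Q,T}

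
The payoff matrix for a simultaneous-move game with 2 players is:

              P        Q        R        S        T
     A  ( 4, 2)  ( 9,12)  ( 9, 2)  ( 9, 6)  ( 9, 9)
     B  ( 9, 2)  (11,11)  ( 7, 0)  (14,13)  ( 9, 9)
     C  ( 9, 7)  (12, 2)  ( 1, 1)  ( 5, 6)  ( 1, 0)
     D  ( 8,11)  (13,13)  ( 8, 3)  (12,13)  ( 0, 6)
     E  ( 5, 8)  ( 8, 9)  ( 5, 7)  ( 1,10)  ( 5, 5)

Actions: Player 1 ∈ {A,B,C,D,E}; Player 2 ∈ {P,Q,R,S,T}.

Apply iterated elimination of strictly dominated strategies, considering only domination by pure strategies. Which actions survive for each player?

P1 drop E (B beats it: P:9>5 Q:11>8 R:7>5 S:14>1 T:9>5)
P2 drop R (Q beats it: A:12>2 B:11>0 C:2>1 D:13>3)
P2 drop T (Q beats it: A:12>9 B:11>9 C:2>0 D:13>6)
P1 drop A (B beats it: P:9>4 Q:11>9 S:14>9)
P1→{B,C,D} P2→{P,Q,S}

IESDS → P1:{B,C,D} P2:{P,Q,S}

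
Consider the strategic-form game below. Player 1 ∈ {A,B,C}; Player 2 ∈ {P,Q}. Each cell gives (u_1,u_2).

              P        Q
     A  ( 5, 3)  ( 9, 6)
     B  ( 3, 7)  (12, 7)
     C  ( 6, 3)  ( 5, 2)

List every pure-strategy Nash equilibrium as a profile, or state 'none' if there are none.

(A,P): not NE [P1→C gives 6>5; P2→Q gives 6>3]
(A,Q): not NE [P1→B gives 12>9]
(B,P): not NE [P1→C gives 6>3]
(B,Q): NE
(C,P): NE
(C,Q): not NE [P1→B gives 12>5; P2→P gives 3>2]

NE set: (B,Q), (C,P)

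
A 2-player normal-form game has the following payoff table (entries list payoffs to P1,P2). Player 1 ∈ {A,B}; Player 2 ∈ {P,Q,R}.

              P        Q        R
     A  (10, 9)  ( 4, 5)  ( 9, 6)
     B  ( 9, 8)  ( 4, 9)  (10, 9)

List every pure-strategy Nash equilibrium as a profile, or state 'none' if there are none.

(A,P): NE
(A,Q): not NE [P2→P gives 9>5]
(A,R): not NE [P1→B gives 10>9; P2→P gives 9>6]
(B,P): not NE [P1→A gives 10>9; P2→R gives 9>8]
(B,Q): NE
(B,R): NE

Nash profiles: (A,P), (B,Q), (B,R)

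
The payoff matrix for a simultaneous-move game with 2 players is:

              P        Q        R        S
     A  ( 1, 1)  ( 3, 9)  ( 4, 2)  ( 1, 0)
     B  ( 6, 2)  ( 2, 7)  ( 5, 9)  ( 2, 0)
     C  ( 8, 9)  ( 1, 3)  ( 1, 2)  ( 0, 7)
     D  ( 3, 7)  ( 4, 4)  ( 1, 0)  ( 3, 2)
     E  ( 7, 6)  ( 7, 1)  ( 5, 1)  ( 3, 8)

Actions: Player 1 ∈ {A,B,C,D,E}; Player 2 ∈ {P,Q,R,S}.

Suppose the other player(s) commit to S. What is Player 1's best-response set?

argmax u_1 = {D,E}

u_1(A vs S) = 1
u_1(B vs S) = 2
u_1(C vs S) = 0
u_1(D vs S) = 3
u_1(E vs S) = 3
max payoff 3 at {D,E}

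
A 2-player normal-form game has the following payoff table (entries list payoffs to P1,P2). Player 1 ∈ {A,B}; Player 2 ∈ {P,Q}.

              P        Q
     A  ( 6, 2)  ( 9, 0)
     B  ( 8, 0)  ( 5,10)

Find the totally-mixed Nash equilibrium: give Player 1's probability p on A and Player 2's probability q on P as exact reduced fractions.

P1 mixes 5/6 on A; P2 mixes 2/3 on P

P1 indiff ⇒ q·6+(1-q)·9 = q·8+(1-q)·5 ⇒ q(-2) = (1-q)(-4) ⇒ q = 2/3
P2 indiff ⇒ p·2+(1-p)·0 = p·0+(1-p)·10 ⇒ p(2) = (1-p)(10) ⇒ p = 5/6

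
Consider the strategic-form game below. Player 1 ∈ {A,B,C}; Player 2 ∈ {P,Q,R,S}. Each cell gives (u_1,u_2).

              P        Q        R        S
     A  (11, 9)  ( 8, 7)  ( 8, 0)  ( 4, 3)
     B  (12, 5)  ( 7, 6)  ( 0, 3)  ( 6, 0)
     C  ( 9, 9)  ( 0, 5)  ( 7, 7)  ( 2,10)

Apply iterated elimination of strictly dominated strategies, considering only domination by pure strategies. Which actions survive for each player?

P1 drop C (A beats it: P:11>9 Q:8>0 R:8>7 S:4>2)
P2 drop R (P beats it: A:9>0 B:5>3)
P2 drop S (P beats it: A:9>3 B:5>0)
P1→{A,B} P2→{P,Q}

IESDS → P1:{A,B} P2:{P,Q}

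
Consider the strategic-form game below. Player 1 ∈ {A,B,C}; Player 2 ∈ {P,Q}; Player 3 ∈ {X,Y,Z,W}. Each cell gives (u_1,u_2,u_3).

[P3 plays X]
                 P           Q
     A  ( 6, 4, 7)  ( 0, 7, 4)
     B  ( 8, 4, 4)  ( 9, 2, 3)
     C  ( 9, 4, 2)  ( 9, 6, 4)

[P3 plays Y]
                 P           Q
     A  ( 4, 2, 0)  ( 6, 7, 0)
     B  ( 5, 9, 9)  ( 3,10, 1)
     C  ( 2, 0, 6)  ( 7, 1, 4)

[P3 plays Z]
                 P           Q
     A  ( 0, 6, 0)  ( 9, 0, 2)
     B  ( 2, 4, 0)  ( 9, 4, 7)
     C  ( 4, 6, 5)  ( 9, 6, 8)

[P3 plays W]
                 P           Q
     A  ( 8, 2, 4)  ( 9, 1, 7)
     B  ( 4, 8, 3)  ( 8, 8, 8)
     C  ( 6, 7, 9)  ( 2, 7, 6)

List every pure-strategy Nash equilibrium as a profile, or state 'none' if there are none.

PSNE = {(C,Q,Z)}

(A,P,X): not NE [P1→C gives 9>6; P2→Q gives 7>4]
(A,P,Y): not NE [P1→B gives 5>4; P2→Q gives 7>2; P3→X gives 7>0]
(A,P,Z): not NE [P1→C gives 4>0; P3→X gives 7>0]
(A,P,W): not NE [P3→X gives 7>4]
(A,Q,X): not NE [P1→C gives 9>0; P3→W gives 7>4]
(A,Q,Y): not NE [P1→C gives 7>6; P3→W gives 7>0]
(A,Q,Z): not NE [P2→P gives 6>0; P3→W gives 7>2]
(A,Q,W): not NE [P2→P gives 2>1]
(B,P,X): not NE [P1→C gives 9>8; P3→Y gives 9>4]
(B,P,Y): not NE [P2→Q gives 10>9]
(B,P,Z): not NE [P1→C gives 4>2; P3→Y gives 9>0]
(B,P,W): not NE [P1→A gives 8>4; P3→Y gives 9>3]
(B,Q,X): not NE [P2→P gives 4>2; P3→W gives 8>3]
(B,Q,Y): not NE [P1→C gives 7>3; P3→W gives 8>1]
(B,Q,Z): not NE [P3→W gives 8>7]
(B,Q,W): not NE [P1→A gives 9>8]
(C,P,X): not NE [P2→Q gives 6>4; P3→W gives 9>2]
(C,P,Y): not NE [P1→B gives 5>2; P2→Q gives 1>0; P3→W gives 9>6]
(C,P,Z): not NE [P3→W gives 9>5]
(C,P,W): not NE [P1→A gives 8>6]
(C,Q,X): not NE [P3→Z gives 8>4]
(C,Q,Y): not NE [P3→Z gives 8>4]
(C,Q,Z): NE
(C,Q,W): not NE [P1→A gives 9>2; P3→Z gives 8>6]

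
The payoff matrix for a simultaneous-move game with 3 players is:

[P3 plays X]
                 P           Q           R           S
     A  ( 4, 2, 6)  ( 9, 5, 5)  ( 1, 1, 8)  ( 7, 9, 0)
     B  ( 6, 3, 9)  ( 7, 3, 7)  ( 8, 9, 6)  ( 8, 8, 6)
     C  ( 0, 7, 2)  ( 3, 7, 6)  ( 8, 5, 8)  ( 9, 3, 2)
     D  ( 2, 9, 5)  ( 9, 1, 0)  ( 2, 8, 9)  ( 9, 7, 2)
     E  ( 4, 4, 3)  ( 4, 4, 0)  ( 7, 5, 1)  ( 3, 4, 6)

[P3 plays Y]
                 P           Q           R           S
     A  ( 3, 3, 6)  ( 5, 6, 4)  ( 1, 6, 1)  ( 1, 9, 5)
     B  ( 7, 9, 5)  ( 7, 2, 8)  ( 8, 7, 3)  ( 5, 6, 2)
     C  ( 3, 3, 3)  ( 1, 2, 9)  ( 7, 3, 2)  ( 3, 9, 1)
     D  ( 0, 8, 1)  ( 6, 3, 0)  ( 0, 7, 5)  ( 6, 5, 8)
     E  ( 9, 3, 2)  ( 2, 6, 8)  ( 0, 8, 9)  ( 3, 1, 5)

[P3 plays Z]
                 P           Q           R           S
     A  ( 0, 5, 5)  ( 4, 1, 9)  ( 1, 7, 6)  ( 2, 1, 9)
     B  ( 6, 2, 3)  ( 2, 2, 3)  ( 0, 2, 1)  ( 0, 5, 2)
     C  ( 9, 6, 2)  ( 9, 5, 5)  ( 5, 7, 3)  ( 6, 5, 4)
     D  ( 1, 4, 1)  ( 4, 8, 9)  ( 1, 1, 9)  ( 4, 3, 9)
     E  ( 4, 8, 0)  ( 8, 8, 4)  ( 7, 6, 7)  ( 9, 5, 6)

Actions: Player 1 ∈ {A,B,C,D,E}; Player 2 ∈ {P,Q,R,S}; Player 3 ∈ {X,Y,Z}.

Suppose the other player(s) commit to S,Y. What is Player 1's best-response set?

P1 best: {D}

u_1(A vs S,Y) = 1
u_1(B vs S,Y) = 5
u_1(C vs S,Y) = 3
u_1(D vs S,Y) = 6
u_1(E vs S,Y) = 3
max payoff 6 at {D}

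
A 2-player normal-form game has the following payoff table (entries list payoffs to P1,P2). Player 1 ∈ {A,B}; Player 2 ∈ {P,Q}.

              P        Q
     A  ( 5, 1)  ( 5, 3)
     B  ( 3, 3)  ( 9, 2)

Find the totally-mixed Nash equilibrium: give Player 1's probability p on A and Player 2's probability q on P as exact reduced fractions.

P1 indiff ⇒ q·5+(1-q)·5 = q·3+(1-q)·9 ⇒ q(2) = (1-q)(4) ⇒ q = 2/3
P2 indiff ⇒ p·1+(1-p)·3 = p·3+(1-p)·2 ⇒ p(-2) = (1-p)(-1) ⇒ p = 1/3

P1 mixes 1/3 on A; P2 mixes 2/3 on P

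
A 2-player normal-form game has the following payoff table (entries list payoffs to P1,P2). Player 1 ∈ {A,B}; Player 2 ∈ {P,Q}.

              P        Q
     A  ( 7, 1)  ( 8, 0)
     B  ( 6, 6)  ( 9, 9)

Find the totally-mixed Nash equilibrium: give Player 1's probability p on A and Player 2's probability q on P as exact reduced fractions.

P1 mixes 3/4 on A; P2 mixes 1/2 on P

P1 indiff ⇒ q·7+(1-q)·8 = q·6+(1-q)·9 ⇒ q(1) = (1-q)(1) ⇒ q = 1/2
P2 indiff ⇒ p·1+(1-p)·6 = p·0+(1-p)·9 ⇒ p(1) = (1-p)(3) ⇒ p = 3/4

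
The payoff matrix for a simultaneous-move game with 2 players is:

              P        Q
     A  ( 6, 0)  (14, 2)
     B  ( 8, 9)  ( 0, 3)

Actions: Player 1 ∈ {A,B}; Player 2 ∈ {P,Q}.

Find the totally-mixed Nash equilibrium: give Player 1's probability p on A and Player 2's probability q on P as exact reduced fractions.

(p,q) = (3/4, 7/8)

P1 indiff ⇒ q·6+(1-q)·14 = q·8+(1-q)·0 ⇒ q(-2) = (1-q)(-14) ⇒ q = 7/8
P2 indiff ⇒ p·0+(1-p)·9 = p·2+(1-p)·3 ⇒ p(-2) = (1-p)(-6) ⇒ p = 3/4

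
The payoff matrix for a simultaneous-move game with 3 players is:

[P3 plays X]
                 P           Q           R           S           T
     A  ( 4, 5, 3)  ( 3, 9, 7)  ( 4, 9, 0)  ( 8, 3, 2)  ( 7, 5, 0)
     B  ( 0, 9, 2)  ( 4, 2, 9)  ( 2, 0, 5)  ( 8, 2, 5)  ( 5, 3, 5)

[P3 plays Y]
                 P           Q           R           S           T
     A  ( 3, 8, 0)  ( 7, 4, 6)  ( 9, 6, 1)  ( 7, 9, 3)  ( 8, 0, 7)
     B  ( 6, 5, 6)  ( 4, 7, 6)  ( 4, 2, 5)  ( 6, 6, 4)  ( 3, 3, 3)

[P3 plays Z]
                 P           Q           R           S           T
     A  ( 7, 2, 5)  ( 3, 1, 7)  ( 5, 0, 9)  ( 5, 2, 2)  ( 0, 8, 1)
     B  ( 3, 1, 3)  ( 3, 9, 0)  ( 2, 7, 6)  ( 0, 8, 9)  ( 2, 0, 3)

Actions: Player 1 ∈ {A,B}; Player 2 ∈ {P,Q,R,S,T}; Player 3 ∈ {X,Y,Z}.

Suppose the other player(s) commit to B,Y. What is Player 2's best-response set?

u_2(P vs B,Y) = 5
u_2(Q vs B,Y) = 7
u_2(R vs B,Y) = 2
u_2(S vs B,Y) = 6
u_2(T vs B,Y) = 3
max payoff 7 at {Q}

argmax u_2 = {Q}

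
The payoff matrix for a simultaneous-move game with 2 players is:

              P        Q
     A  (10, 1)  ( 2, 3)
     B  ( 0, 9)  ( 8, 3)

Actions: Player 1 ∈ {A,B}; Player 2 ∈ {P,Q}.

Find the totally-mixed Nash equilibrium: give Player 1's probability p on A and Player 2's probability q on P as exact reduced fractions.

p=3/4, q=3/8

P1 indiff ⇒ q·10+(1-q)·2 = q·0+(1-q)·8 ⇒ q(10) = (1-q)(6) ⇒ q = 3/8
P2 indiff ⇒ p·1+(1-p)·9 = p·3+(1-p)·3 ⇒ p(-2) = (1-p)(-6) ⇒ p = 3/4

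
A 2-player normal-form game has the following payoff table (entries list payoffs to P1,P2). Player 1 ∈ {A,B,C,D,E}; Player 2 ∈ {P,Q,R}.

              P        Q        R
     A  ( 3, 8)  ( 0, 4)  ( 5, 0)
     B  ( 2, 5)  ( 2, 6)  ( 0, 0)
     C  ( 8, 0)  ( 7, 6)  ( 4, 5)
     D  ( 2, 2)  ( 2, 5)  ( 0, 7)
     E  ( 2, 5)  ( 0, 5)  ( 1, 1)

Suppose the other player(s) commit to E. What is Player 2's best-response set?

BR_2 = {P,Q}

u_2(P vs E) = 5
u_2(Q vs E) = 5
u_2(R vs E) = 1
max payoff 5 at {P,Q}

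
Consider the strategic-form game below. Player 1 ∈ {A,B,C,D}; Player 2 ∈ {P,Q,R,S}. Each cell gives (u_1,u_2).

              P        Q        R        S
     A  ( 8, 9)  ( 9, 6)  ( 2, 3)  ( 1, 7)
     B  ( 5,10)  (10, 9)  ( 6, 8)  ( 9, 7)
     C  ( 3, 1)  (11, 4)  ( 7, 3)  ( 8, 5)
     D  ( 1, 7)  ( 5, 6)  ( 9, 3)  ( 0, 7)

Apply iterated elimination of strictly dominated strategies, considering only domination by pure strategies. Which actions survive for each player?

P2 drop R (Q beats it: A:6>3 B:9>8 C:4>3 D:6>3)
P1 drop D (A beats it: P:8>1 Q:9>5 S:1>0)
P1→{A,B,C} P2→{P,Q,S}

IESDS → P1:{A,B,C} P2:{P,Q,S}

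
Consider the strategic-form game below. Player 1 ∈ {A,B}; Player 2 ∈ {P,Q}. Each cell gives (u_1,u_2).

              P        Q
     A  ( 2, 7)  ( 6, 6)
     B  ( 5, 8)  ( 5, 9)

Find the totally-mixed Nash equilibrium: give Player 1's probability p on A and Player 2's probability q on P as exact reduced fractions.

P1 indiff ⇒ q·2+(1-q)·6 = q·5+(1-q)·5 ⇒ q(-3) = (1-q)(-1) ⇒ q = 1/4
P2 indiff ⇒ p·7+(1-p)·8 = p·6+(1-p)·9 ⇒ p(1) = (1-p)(1) ⇒ p = 1/2

P1 mixes 1/2 on A; P2 mixes 1/4 on P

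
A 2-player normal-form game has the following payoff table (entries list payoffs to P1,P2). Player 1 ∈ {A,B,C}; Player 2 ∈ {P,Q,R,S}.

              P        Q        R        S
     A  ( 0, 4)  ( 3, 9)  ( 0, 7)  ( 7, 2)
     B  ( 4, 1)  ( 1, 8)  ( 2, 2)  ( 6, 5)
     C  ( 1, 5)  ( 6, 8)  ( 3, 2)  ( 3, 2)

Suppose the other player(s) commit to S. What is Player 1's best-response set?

argmax u_1 = {A}

u_1(A vs S) = 7
u_1(B vs S) = 6
u_1(C vs S) = 3
max payoff 7 at {A}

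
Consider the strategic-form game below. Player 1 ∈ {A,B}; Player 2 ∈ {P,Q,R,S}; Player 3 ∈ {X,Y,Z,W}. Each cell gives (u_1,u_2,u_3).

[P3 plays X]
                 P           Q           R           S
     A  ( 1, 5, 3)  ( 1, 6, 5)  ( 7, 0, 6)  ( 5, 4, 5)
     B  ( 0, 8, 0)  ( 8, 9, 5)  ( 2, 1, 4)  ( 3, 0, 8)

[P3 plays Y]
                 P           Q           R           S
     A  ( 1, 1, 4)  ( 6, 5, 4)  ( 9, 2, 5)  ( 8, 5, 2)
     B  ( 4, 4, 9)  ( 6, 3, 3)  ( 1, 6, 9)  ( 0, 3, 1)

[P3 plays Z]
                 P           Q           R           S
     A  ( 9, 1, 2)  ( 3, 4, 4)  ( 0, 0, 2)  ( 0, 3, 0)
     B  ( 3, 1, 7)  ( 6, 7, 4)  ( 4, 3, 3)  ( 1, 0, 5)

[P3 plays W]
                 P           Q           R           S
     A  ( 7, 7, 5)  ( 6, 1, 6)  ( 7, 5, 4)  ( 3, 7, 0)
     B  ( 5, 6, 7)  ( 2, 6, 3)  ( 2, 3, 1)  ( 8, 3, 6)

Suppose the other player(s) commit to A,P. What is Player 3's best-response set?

BR_3 = {W}

u_3(X vs A,P) = 3
u_3(Y vs A,P) = 4
u_3(Z vs A,P) = 2
u_3(W vs A,P) = 5
max payoff 5 at {W}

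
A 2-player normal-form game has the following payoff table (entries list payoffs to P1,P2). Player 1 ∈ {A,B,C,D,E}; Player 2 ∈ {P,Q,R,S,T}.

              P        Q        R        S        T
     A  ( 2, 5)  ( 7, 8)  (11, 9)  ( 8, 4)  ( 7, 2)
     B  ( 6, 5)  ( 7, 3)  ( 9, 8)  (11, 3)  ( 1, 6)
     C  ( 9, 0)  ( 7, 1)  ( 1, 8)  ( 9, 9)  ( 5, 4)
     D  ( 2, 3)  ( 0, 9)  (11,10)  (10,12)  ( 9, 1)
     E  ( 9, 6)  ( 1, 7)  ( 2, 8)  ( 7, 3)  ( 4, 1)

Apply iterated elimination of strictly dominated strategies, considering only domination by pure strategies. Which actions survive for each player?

Survivors P1:{A,B,D} P2:{R,S}

P2 drop P (R beats it: A:9>5 B:8>5 C:8>0 D:10>3 E:8>6)
P1 drop E (A beats it: Q:7>1 R:11>2 S:8>7 T:7>4)
P2 drop Q (R beats it: A:9>8 B:8>3 C:8>1 D:10>9)
P1 drop C (D beats it: R:11>1 S:10>9 T:9>5)
P2 drop T (R beats it: A:9>2 B:8>6 D:10>1)
P1→{A,B,D} P2→{R,S}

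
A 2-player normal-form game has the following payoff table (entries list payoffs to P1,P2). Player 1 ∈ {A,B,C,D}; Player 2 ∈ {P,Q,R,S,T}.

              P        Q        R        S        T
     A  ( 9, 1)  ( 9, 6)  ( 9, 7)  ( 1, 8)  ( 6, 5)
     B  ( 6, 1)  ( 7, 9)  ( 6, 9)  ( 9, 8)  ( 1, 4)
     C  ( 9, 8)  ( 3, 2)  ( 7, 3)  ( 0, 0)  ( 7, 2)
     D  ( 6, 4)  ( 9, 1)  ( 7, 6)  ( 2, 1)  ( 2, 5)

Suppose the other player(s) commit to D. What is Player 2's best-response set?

u_2(P vs D) = 4
u_2(Q vs D) = 1
u_2(R vs D) = 6
u_2(S vs D) = 1
u_2(T vs D) = 5
max payoff 6 at {R}

BR_2 = {R}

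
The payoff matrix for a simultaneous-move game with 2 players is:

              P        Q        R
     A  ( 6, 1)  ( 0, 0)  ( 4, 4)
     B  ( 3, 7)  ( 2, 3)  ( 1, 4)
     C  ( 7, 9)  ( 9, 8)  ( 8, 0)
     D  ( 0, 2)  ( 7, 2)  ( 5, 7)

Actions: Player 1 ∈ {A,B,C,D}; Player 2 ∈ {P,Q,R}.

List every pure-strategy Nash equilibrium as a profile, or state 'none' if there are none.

NE set: (C,P)

(A,P): not NE [P1→C gives 7>6; P2→R gives 4>1]
(A,Q): not NE [P1→C gives 9>0; P2→R gives 4>0]
(A,R): not NE [P1→C gives 8>4]
(B,P): not NE [P1→C gives 7>3]
(B,Q): not NE [P1→C gives 9>2; P2→P gives 7>3]
(B,R): not NE [P1→C gives 8>1; P2→P gives 7>4]
(C,P): NE
(C,Q): not NE [P2→P gives 9>8]
(C,R): not NE [P2→P gives 9>0]
(D,P): not NE [P1→C gives 7>0; P2→R gives 7>2]
(D,Q): not NE [P1→C gives 9>7; P2→R gives 7>2]
(D,R): not NE [P1→C gives 8>5]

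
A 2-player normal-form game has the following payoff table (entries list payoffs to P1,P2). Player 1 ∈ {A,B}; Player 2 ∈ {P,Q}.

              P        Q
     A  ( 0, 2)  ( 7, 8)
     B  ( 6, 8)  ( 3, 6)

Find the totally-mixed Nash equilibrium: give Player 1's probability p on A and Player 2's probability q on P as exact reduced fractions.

(p,q) = (1/4, 2/5)

P1 indiff ⇒ q·0+(1-q)·7 = q·6+(1-q)·3 ⇒ q(-6) = (1-q)(-4) ⇒ q = 2/5
P2 indiff ⇒ p·2+(1-p)·8 = p·8+(1-p)·6 ⇒ p(-6) = (1-p)(-2) ⇒ p = 1/4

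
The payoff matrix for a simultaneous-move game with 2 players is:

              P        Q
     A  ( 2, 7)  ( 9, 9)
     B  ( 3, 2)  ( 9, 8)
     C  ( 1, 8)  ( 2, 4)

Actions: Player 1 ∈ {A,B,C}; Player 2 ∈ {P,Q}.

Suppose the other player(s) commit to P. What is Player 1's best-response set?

BR_1 = {B}

u_1(A vs P) = 2
u_1(B vs P) = 3
u_1(C vs P) = 1
max payoff 3 at {B}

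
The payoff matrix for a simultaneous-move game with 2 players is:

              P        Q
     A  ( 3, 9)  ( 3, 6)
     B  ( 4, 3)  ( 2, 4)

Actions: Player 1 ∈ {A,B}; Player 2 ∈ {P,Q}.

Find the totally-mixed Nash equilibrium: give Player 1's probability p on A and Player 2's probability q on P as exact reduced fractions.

(p,q) = (1/4, 1/2)

P1 indiff ⇒ q·3+(1-q)·3 = q·4+(1-q)·2 ⇒ q(-1) = (1-q)(-1) ⇒ q = 1/2
P2 indiff ⇒ p·9+(1-p)·3 = p·6+(1-p)·4 ⇒ p(3) = (1-p)(1) ⇒ p = 1/4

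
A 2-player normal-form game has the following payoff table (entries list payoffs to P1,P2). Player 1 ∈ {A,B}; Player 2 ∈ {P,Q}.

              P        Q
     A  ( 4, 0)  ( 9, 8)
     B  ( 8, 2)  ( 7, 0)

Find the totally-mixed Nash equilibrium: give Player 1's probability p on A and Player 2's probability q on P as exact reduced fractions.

(p,q) = (1/5, 1/3)

P1 indiff ⇒ q·4+(1-q)·9 = q·8+(1-q)·7 ⇒ q(-4) = (1-q)(-2) ⇒ q = 1/3
P2 indiff ⇒ p·0+(1-p)·2 = p·8+(1-p)·0 ⇒ p(-8) = (1-p)(-2) ⇒ p = 1/5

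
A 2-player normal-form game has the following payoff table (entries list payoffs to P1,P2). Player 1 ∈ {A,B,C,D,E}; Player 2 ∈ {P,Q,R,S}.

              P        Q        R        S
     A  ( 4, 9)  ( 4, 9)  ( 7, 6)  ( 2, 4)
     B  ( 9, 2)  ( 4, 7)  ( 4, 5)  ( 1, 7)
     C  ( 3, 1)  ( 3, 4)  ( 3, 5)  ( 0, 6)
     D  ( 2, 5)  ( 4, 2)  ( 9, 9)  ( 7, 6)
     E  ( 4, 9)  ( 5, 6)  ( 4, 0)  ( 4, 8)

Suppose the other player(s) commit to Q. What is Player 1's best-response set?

u_1(A vs Q) = 4
u_1(B vs Q) = 4
u_1(C vs Q) = 3
u_1(D vs Q) = 4
u_1(E vs Q) = 5
max payoff 5 at {E}

BR_1 = {E}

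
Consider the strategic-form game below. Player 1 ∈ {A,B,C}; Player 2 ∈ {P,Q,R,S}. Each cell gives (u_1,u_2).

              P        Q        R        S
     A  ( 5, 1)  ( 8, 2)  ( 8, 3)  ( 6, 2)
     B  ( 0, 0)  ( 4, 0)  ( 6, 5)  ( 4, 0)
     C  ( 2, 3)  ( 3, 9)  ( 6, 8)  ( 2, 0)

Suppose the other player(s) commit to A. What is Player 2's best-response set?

BR_2 = {R}

u_2(P vs A) = 1
u_2(Q vs A) = 2
u_2(R vs A) = 3
u_2(S vs A) = 2
max payoff 3 at {R}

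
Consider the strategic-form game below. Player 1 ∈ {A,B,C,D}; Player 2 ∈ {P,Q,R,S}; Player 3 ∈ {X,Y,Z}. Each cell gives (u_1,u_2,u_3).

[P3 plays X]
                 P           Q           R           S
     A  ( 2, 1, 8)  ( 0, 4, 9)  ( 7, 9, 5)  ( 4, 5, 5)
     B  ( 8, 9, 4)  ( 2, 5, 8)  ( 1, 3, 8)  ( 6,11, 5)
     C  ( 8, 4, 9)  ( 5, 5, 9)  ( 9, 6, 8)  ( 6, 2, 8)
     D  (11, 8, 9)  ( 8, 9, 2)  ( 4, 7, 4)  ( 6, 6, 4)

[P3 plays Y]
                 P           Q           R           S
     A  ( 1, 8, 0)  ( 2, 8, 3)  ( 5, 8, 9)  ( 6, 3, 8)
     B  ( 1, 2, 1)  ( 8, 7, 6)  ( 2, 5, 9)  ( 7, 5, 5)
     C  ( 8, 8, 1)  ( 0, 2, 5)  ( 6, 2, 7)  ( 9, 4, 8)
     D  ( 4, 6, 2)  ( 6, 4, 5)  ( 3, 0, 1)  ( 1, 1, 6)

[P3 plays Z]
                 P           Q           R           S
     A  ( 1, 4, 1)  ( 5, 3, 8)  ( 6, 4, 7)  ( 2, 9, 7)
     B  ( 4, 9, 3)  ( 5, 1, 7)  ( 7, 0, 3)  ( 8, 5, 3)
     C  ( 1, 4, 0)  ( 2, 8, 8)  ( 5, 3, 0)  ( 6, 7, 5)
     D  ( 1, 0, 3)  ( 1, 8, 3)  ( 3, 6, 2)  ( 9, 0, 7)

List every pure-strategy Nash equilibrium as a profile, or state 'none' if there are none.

Nash profiles: (B,S,X), (C,R,X)

(A,P,X): not NE [P1→D gives 11>2; P2→R gives 9>1]
(A,P,Y): not NE [P1→C gives 8>1; P3→X gives 8>0]
(A,P,Z): not NE [P1→B gives 4>1; P2→S gives 9>4; P3→X gives 8>1]
(A,Q,X): not NE [P1→D gives 8>0; P2→R gives 9>4]
(A,Q,Y): not NE [P1→B gives 8>2; P3→X gives 9>3]
(A,Q,Z): not NE [P2→S gives 9>3; P3→X gives 9>8]
(A,R,X): not NE [P1→C gives 9>7; P3→Y gives 9>5]
(A,R,Y): not NE [P1→C gives 6>5]
(A,R,Z): not NE [P1→B gives 7>6; P2→S gives 9>4; P3→Y gives 9>7]
(A,S,X): not NE [P1→D gives 6>4; P2→R gives 9>5; P3→Y gives 8>5]
(A,S,Y): not NE [P1→C gives 9>6; P2→R gives 8>3]
(A,S,Z): not NE [P1→D gives 9>2; P3→Y gives 8>7]
(B,P,X): not NE [P1→D gives 11>8; P2→S gives 11>9]
(B,P,Y): not NE [P1→C gives 8>1; P2→Q gives 7>2; P3→X gives 4>1]
(B,P,Z): not NE [P3→X gives 4>3]
(B,Q,X): not NE [P1→D gives 8>2; P2→S gives 11>5]
(B,Q,Y): not NE [P3→X gives 8>6]
(B,Q,Z): not NE [P2→P gives 9>1; P3→X gives 8>7]
(B,R,X): not NE [P1→C gives 9>1; P2→S gives 11>3; P3→Y gives 9>8]
(B,R,Y): not NE [P1→C gives 6>2; P2→Q gives 7>5]
(B,R,Z): not NE [P2→P gives 9>0; P3→Y gives 9>3]
(B,S,X): NE
(B,S,Y): not NE [P1→C gives 9>7; P2→Q gives 7>5]
(B,S,Z): not NE [P1→D gives 9>8; P2→P gives 9>5; P3→Y gives 5>3]
(C,P,X): not NE [P1→D gives 11>8; P2→R gives 6>4]
(C,P,Y): not NE [P3→X gives 9>1]
(C,P,Z): not NE [P1→B gives 4>1; P2→Q gives 8>4; P3→X gives 9>0]
(C,Q,X): not NE [P1→D gives 8>5; P2→R gives 6>5]
(C,Q,Y): not NE [P1→B gives 8>0; P2→P gives 8>2; P3→X gives 9>5]
(C,Q,Z): not NE [P1→B gives 5>2; P3→X gives 9>8]
(C,R,X): NE
(C,R,Y): not NE [P2→P gives 8>2; P3→X gives 8>7]
(C,R,Z): not NE [P1→B gives 7>5; P2→Q gives 8>3; P3→X gives 8>0]
(C,S,X): not NE [P2→R gives 6>2]
(C,S,Y): not NE [P2→P gives 8>4]
(C,S,Z): not NE [P1→D gives 9>6; P2→Q gives 8>7; P3→Y gives 8>5]
(D,P,X): not NE [P2→Q gives 9>8]
(D,P,Y): not NE [P1→C gives 8>4; P3→X gives 9>2]
(D,P,Z): not NE [P1→B gives 4>1; P2→Q gives 8>0; P3→X gives 9>3]
(D,Q,X): not NE [P3→Y gives 5>2]
(D,Q,Y): not NE [P1→B gives 8>6; P2→P gives 6>4]
(D,Q,Z): not NE [P1→B gives 5>1; P3→Y gives 5>3]
(D,R,X): not NE [P1→C gives 9>4; P2→Q gives 9>7]
(D,R,Y): not NE [P1→C gives 6>3; P2→P gives 6>0; P3→X gives 4>1]
(D,R,Z): not NE [P1→B gives 7>3; P2→Q gives 8>6; P3→X gives 4>2]
(D,S,X): not NE [P2→Q gives 9>6; P3→Z gives 7>4]
(D,S,Y): not NE [P1→C gives 9>1; P2→P gives 6>1; P3→Z gives 7>6]
(D,S,Z): not NE [P2→Q gives 8>0]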